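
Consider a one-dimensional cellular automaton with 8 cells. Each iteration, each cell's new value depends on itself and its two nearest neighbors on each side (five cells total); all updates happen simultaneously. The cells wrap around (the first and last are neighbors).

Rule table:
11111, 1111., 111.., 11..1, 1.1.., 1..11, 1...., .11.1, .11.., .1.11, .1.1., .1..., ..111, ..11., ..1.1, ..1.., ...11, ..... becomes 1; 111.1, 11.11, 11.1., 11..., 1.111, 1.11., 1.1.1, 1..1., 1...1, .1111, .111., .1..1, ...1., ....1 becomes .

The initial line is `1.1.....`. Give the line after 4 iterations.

iteration 1: 111111..
iteration 2: 1.111111
iteration 3: ....1111
iteration 4: .1.11.11

.1.11.11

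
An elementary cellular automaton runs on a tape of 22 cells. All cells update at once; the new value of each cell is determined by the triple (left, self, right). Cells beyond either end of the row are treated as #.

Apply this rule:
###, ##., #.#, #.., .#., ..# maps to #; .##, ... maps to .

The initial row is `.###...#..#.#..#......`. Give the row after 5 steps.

#####.###.############

step 1: #.###.###########....#
step 2: ##.###.###########..#.
step 3: ###.###.##############
step 4: ####.###.#############
step 5: #####.###.############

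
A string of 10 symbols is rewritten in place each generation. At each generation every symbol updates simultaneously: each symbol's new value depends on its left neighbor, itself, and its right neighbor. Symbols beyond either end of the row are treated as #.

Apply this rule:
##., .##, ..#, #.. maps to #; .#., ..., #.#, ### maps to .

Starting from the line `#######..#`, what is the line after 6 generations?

......####
#....##...
##..####.#
.####..#.#
.#..###..#
..###.####

..###.####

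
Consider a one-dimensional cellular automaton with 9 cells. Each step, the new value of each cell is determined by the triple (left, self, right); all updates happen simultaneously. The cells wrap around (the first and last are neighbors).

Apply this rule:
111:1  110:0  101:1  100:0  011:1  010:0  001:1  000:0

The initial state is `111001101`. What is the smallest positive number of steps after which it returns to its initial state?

110011011
100110111
001101111
011011110
110111100
101111001
011110011
111100110
111001101

9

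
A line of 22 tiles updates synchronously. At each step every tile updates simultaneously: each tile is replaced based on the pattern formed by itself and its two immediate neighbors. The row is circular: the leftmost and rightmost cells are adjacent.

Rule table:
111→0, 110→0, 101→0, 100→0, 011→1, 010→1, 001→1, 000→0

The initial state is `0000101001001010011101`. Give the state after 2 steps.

0011001010010010100011

0001101011011010110001
0011001010010010100011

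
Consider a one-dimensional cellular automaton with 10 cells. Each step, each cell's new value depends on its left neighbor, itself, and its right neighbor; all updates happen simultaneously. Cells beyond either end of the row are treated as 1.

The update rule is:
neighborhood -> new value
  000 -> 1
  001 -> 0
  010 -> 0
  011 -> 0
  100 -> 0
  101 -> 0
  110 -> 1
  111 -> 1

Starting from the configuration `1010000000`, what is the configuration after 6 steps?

step 1: 1000111110
step 2: 1010011110
step 3: 1000001110
step 4: 1011100110
step 5: 1001100010
step 6: 1000101000

1000101000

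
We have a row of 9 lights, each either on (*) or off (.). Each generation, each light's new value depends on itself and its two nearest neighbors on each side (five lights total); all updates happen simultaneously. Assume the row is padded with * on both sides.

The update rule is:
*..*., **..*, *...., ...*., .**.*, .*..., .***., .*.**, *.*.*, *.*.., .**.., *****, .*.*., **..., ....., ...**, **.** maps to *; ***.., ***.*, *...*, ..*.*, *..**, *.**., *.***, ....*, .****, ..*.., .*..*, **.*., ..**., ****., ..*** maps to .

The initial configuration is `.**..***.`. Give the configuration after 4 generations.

*.*.*....

*.**..*.*
.*.***.*.
.**.*..**
*.*.*....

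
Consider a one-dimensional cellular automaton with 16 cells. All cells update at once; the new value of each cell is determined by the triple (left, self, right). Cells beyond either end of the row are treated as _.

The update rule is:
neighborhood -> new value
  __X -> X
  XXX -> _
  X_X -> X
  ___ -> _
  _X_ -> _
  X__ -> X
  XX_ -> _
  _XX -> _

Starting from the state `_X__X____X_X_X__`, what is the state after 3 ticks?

X_XX_X__X_X_X_X_

X_XX_X__X_X_X_X_
_X__X_XX_X_X_X_X
X_XX_X__X_X_X_X_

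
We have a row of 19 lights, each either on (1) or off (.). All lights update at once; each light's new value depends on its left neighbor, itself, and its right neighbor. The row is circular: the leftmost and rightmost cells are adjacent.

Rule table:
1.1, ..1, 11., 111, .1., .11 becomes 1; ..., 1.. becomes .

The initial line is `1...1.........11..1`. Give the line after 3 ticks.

tick 1: 1..11........111.11
tick 2: 1.111.......1111111
tick 3: 11111......11111111

11111......11111111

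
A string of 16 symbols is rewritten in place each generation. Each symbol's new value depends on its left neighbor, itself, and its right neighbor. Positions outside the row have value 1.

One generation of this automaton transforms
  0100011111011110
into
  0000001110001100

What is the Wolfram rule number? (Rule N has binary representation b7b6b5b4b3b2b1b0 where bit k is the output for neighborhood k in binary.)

128

position 6: 111 → 1  (bit 7 = 1)
position 9: 110 → 0  (bit 6 = 0)
position 0: 101 → 0  (bit 5 = 0)
position 2: 100 → 0  (bit 4 = 0)
position 5: 011 → 0  (bit 3 = 0)
position 1: 010 → 0  (bit 2 = 0)
position 4: 001 → 0  (bit 1 = 0)
position 3: 000 → 0  (bit 0 = 0)
bits b7..b0 = 10000000 = 128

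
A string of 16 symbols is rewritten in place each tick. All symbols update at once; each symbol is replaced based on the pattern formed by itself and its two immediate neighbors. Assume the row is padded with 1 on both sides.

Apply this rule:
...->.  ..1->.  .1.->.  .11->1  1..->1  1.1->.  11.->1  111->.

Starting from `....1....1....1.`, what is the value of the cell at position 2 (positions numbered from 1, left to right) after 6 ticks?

.

1....1....1.....
11....1....1....
.11....1....1...
.111....1....1..
.1.11....1....1.
...111....1.....
position 2 holds .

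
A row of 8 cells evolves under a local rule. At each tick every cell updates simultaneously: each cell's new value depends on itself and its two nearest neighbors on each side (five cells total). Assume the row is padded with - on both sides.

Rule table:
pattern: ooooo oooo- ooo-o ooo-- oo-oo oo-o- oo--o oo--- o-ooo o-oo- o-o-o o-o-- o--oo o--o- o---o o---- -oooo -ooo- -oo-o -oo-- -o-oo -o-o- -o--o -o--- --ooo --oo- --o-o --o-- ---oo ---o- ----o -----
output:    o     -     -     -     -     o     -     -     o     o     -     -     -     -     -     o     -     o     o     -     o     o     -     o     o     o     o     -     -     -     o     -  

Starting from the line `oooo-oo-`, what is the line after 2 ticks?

-ooo--oo

tick 1: o----o--
tick 2: -ooo--oo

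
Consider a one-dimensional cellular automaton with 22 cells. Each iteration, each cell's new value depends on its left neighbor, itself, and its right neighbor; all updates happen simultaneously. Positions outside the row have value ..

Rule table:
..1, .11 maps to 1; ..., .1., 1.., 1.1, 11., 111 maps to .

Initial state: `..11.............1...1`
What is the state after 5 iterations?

iteration 1: .11.............1...1.
iteration 2: 11.............1...1..
iteration 3: 1.............1...1...
iteration 4: .............1...1....
iteration 5: ............1...1.....

............1...1.....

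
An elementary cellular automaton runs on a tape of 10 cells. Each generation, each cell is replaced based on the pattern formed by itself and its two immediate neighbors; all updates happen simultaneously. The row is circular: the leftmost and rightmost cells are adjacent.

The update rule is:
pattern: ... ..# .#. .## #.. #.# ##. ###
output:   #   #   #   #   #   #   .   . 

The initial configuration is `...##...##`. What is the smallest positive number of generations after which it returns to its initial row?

10

####.####.
#...##...#
.####.####
##...##...
#.####.###
.##...##..
##.####.##
..##...##.
###.####.#
...##...##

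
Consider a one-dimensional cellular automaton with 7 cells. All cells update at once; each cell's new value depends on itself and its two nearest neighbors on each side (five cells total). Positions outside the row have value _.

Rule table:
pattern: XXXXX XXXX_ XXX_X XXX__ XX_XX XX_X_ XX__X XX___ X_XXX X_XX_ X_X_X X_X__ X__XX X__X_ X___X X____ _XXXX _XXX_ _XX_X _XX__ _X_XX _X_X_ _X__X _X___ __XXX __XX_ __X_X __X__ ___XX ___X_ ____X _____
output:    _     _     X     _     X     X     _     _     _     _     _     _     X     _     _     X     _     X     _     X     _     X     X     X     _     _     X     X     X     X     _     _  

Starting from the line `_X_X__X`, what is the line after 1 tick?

XXX_X_X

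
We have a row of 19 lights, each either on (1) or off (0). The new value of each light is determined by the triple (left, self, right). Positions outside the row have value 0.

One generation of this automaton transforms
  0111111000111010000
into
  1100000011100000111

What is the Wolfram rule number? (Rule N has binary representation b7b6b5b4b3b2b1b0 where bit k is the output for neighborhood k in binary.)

11

position 2: 111 → 0  (bit 7 = 0)
position 6: 110 → 0  (bit 6 = 0)
position 13: 101 → 0  (bit 5 = 0)
position 7: 100 → 0  (bit 4 = 0)
position 1: 011 → 1  (bit 3 = 1)
position 14: 010 → 0  (bit 2 = 0)
position 0: 001 → 1  (bit 1 = 1)
position 8: 000 → 1  (bit 0 = 1)
bits b7..b0 = 00001011 = 11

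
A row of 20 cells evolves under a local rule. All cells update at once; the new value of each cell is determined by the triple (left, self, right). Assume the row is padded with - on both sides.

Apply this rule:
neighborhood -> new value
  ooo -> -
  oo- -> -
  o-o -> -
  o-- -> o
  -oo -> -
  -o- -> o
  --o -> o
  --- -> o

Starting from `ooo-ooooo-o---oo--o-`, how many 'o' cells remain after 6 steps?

12

step 1: ----------oooo--oooo
step 2: oooooooooo----oo----
step 3: ----------oooo--oooo  (repeats step 1; period 2)
step 6: oooooooooo----oo----
count of o: 12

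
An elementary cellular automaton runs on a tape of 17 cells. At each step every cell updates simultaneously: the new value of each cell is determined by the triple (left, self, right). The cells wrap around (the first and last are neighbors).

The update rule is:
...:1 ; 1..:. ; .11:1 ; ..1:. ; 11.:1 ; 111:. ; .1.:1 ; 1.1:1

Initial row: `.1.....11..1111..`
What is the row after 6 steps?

.1.111.11..1..1.1
1111.1111..1..111
...111..1..1..1..
11.1.1..1..1..1.1
.11111..1..1..111
11...1..1..1..1.1

11...1..1..1..1.1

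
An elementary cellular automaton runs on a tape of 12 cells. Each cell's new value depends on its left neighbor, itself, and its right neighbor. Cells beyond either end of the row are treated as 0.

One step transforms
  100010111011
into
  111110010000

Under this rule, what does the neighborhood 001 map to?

At position 3 the neighborhood is 001; the next row has 1 there.

1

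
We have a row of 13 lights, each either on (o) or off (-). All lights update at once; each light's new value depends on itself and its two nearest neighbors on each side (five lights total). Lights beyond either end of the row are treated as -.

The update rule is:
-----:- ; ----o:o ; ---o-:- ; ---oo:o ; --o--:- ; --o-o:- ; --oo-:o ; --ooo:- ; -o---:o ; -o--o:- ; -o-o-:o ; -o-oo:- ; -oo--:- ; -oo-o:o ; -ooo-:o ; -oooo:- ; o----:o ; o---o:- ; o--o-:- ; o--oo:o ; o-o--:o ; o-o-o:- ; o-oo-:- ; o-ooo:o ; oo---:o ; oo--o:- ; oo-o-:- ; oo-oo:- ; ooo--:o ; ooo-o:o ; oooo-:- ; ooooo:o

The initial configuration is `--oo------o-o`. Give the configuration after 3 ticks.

tick 1: ooo-oo--o--oo
tick 2: -oo-------oo-
tick 3: oo-oo---ooo-o

oo-oo---ooo-o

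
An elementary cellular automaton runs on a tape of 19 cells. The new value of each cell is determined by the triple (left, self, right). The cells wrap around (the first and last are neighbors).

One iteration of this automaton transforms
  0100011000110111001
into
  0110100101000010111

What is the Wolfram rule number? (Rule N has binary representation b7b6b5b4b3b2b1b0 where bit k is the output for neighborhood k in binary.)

150

position 14: 111 → 1  (bit 7 = 1)
position 6: 110 → 0  (bit 6 = 0)
position 0: 101 → 0  (bit 5 = 0)
position 2: 100 → 1  (bit 4 = 1)
position 5: 011 → 0  (bit 3 = 0)
position 1: 010 → 1  (bit 2 = 1)
position 4: 001 → 1  (bit 1 = 1)
position 3: 000 → 0  (bit 0 = 0)
bits b7..b0 = 10010110 = 150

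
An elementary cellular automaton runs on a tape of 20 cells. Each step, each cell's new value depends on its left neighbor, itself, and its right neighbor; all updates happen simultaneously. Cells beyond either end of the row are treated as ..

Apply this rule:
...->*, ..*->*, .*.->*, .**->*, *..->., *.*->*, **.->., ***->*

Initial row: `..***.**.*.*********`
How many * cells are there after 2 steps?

16

step 1: ****.**.***********.
step 2: ***.**.***********..
count of *: 16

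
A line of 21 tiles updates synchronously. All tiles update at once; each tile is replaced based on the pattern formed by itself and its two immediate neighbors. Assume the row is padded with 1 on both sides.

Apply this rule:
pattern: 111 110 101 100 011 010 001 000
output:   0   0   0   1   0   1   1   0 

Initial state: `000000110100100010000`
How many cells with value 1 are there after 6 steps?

7

step 1: 100001000111110111001
step 2: 010011101000000000110
step 3: 011100001100000001000
step 4: 000010010010000011101
step 5: 100111111111000100000
step 6: 011000000000101110001
count of 1: 7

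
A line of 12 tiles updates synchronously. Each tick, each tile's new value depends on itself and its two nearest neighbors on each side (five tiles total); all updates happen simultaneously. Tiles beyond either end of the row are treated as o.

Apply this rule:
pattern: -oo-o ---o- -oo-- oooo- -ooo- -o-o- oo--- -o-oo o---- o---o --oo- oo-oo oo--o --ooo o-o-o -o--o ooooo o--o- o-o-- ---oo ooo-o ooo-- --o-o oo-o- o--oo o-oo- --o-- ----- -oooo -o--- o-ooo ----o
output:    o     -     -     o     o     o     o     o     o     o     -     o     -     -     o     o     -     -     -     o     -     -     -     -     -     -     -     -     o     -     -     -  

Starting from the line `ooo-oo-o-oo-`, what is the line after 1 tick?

-o-o-o-oo-oo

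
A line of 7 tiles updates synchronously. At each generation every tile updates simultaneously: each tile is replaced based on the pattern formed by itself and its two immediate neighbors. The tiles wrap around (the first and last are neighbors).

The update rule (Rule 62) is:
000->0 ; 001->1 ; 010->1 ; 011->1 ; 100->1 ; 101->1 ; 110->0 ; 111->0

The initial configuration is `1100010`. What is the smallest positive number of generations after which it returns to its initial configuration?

3

1010111
0111100
1100010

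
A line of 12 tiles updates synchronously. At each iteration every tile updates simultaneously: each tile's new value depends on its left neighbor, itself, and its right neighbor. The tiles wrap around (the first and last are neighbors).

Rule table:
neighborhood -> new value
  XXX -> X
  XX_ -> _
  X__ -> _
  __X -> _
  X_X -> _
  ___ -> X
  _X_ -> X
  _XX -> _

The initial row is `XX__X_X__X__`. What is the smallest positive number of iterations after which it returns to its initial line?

3

iteration 1: ____X_X__X__
iteration 2: XXX_X_X__X_X
iteration 3: XX__X_X__X__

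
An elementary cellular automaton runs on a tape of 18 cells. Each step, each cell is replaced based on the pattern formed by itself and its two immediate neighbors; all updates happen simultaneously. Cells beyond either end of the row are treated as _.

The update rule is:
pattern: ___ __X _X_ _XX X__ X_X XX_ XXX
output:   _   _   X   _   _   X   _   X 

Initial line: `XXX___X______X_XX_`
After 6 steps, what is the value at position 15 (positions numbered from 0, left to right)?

_X____X______XX___
_X____X___________
_X____X___________  (fixed point — unchanged through step 6)
position 15 holds _

_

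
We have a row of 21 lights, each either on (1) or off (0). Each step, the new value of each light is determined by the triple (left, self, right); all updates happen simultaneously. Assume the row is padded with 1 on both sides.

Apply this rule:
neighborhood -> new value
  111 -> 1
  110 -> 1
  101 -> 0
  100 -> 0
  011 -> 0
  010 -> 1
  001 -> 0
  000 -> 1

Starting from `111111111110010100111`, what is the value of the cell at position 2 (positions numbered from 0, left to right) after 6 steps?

1

111111111110010100011
111111111110010101001
111111111110010101000
111111111110010101010
111111111110010101010  (fixed point — unchanged through step 6)
position 2 holds 1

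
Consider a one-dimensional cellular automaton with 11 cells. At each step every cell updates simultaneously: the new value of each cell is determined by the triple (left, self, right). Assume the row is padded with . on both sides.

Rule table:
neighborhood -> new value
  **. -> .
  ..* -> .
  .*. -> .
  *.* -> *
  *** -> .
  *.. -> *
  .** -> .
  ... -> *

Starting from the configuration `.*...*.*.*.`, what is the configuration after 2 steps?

*...*..*.*.

..**..*.*.*
*...*..*.*.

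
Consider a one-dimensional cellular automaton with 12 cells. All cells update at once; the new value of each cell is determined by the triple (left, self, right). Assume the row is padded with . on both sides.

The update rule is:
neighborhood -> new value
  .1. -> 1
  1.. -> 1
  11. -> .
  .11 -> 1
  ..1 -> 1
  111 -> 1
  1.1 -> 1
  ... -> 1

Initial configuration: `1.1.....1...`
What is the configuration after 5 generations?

111111111111
11111111111.
1111111111.1
111111111.11
11111111.11.

11111111.11.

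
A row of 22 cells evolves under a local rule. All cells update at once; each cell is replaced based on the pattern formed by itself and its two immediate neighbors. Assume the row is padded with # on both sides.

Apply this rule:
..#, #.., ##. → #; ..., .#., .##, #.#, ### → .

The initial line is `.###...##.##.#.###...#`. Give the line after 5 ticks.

.###...##.#.##.#...#.#

...##.#.#..#.....##.#.
#.#.#....##.#...#.#...
#....#..#.#..#.#...#.#
##..#.##...##...#.#...
.###...##.#.##.#...#.#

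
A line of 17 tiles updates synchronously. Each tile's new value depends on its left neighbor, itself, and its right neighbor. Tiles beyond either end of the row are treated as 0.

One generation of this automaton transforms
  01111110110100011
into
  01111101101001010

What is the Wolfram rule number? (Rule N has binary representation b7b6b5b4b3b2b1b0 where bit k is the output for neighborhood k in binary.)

169

position 2: 111 → 1  (bit 7 = 1)
position 6: 110 → 0  (bit 6 = 0)
position 7: 101 → 1  (bit 5 = 1)
position 12: 100 → 0  (bit 4 = 0)
position 1: 011 → 1  (bit 3 = 1)
position 11: 010 → 0  (bit 2 = 0)
position 0: 001 → 0  (bit 1 = 0)
position 13: 000 → 1  (bit 0 = 1)
bits b7..b0 = 10101001 = 169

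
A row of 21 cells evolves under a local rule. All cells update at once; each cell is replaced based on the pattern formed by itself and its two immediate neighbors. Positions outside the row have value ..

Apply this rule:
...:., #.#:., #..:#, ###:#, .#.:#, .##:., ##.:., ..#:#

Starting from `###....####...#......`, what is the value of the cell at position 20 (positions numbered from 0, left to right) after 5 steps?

.

.#.#..#.##.#.###.....
##.####....#..#.#....
....##.#..#####.##...
...#...###.###....#..
..###.#.#...#.#..###.
position 20 holds .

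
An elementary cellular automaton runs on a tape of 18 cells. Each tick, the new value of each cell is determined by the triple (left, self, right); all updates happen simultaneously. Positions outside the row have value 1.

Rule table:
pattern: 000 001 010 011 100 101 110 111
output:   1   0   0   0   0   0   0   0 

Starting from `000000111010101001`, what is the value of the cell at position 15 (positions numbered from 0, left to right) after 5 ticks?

0

011110000000000000
000000111111111110
011110000000000000  (repeats tick 1; period 2)
tick 5: 011110000000000000
position 15 holds 0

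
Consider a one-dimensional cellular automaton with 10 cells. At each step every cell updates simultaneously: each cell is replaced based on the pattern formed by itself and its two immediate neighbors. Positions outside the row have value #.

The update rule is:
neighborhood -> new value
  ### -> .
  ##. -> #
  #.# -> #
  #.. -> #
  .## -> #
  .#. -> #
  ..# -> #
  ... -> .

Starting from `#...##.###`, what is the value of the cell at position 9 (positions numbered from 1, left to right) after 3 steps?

##.#####..
.###...###
##.##.##..
position 9 holds .

.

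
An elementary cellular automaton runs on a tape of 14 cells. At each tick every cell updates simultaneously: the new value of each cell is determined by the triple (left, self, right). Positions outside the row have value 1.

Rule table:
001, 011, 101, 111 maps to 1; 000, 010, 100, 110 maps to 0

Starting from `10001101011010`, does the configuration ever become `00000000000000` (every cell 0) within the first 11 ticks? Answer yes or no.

no

00011010110101
00110101101011
01101011010111
11010110101111
10101101011111
01011010111111
10110101111111
01101011111111
11010111111111
10101111111111
01011111111111
tick 11 is 01011111111111, still not uniform 0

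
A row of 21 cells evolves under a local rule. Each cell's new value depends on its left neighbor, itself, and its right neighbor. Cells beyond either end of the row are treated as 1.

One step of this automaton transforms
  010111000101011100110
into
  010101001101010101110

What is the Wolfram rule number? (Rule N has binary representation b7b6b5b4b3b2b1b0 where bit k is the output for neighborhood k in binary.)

78

position 4: 111 → 0  (bit 7 = 0)
position 5: 110 → 1  (bit 6 = 1)
position 0: 101 → 0  (bit 5 = 0)
position 6: 100 → 0  (bit 4 = 0)
position 3: 011 → 1  (bit 3 = 1)
position 1: 010 → 1  (bit 2 = 1)
position 8: 001 → 1  (bit 1 = 1)
position 7: 000 → 0  (bit 0 = 0)
bits b7..b0 = 01001110 = 78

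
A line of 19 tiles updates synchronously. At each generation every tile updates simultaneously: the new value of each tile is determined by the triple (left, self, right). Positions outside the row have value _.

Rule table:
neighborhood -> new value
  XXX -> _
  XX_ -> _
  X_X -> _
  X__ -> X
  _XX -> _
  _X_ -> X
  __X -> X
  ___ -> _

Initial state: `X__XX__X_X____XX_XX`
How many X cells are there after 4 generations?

12

generation 1: XXX__XXX_XX__X_____
generation 2: ___XX______XXXX____
generation 3: __X__X____X____X___
generation 4: _XXXXXX__XXX__XXX__
count of X: 12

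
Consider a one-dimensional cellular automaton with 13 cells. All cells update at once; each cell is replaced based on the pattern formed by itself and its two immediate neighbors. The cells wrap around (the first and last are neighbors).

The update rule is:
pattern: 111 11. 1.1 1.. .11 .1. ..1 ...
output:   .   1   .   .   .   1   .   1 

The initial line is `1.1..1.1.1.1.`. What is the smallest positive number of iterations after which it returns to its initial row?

1.1..1.1.1.1.

1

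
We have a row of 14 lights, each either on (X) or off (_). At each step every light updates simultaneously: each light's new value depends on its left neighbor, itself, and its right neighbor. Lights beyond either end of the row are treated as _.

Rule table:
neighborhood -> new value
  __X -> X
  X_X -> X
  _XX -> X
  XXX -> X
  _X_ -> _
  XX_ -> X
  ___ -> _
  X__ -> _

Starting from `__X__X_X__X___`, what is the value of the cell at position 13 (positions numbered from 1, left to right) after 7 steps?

_X__X_X__X____
X__X_X__X_____
__X_X__X______
_X_X__X_______
X_X__X________
_X__X_________
X__X__________
position 13 holds _

_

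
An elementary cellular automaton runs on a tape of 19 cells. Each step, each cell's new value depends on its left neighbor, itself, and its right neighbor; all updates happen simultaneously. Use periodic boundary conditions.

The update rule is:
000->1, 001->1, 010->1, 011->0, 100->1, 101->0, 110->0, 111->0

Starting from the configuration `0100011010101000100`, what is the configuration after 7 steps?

step 1: 1111100010101111111
step 2: 0000011110100000000
step 3: 1111100000111111111
step 4: 0000011111000000000
step 5: 1111100000111111111  (repeats step 3; period 2)
step 7: 1111100000111111111

1111100000111111111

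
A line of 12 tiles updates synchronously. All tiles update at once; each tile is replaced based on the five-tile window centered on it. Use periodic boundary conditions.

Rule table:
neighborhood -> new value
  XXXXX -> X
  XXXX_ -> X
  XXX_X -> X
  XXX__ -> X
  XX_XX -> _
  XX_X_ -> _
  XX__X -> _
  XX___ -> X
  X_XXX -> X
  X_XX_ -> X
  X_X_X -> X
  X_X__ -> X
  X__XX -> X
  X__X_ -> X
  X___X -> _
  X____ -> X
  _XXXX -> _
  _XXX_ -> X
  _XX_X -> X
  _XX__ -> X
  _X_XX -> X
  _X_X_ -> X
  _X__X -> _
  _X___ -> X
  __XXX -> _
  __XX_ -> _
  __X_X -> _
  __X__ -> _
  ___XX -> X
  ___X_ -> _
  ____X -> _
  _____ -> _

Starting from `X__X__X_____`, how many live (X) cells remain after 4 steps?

__X__X_XX___
____X_XXXXX_
X____XX_XXXX
XXX_X_X_X_XX
count of X: 8

8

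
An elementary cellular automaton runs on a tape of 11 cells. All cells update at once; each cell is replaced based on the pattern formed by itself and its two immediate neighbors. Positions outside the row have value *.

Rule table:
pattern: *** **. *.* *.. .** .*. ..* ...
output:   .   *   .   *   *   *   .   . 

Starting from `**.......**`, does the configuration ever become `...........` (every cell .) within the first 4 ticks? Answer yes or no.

no

tick 1: .**......*.
tick 2: .***.....*.
tick 3: .*.**....*.
tick 4: .*.***...*.
tick 4 is .*.***...*., still not uniform .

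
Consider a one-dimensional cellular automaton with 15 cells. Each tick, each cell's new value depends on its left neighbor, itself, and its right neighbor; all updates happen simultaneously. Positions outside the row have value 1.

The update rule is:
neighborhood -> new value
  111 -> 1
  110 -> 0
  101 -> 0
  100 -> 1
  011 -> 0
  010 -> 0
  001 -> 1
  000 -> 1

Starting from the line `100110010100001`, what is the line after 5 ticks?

100001111011000

011001100011110
000110011101100
111001101000011
110110000111101
100001111011000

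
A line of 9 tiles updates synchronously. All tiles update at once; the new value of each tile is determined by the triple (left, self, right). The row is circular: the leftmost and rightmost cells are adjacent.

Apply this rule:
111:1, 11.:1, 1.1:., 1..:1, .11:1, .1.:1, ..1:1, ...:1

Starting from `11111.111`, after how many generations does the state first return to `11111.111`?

11111.111

1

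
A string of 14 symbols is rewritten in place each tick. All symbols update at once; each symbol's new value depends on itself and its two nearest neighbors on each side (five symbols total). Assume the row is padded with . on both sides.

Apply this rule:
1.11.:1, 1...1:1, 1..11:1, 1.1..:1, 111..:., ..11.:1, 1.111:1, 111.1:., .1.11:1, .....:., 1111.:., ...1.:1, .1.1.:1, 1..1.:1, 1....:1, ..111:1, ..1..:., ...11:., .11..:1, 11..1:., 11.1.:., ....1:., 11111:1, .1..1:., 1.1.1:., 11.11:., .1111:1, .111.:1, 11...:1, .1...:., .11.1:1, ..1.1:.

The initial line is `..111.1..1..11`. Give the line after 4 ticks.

..11.111..11.1

tick 1: ..11..1.1..111
tick 2: ..11.1.11.111.
tick 3: ..11..111.11.1
tick 4: ..11.111..11.1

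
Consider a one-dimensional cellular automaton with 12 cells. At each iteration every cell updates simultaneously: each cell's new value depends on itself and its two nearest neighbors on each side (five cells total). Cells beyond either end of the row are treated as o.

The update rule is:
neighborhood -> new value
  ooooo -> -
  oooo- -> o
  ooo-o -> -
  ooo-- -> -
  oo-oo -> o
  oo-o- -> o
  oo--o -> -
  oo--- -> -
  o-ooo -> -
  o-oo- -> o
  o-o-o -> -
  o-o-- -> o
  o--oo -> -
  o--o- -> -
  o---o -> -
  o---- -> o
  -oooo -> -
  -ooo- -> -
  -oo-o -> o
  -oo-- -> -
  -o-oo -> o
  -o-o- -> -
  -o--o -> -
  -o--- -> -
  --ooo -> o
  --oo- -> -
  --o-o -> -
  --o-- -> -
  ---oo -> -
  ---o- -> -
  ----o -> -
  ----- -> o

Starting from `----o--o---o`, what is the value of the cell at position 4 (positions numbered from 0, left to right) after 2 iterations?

iteration 1: -o---------o
iteration 2: oo-oooooo--o
position 4 holds o

o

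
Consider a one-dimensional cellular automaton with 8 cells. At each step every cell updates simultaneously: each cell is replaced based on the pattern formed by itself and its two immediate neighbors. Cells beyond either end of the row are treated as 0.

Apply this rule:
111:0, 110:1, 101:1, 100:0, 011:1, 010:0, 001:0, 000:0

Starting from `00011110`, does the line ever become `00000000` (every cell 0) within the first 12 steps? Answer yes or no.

00010010
00000000
all cells are 0 at step 2

yes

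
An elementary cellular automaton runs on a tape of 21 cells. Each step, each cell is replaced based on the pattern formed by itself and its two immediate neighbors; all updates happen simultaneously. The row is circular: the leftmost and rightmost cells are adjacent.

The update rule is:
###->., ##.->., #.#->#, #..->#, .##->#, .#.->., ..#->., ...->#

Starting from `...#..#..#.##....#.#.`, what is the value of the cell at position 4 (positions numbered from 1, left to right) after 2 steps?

##..#..#..##.###..#.#
..#..#..#.#.##..#..##
position 4 holds .

.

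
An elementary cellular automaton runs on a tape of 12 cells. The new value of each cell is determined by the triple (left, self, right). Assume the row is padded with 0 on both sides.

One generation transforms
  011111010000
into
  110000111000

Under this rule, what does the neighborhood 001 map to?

At position 0 the neighborhood is 001; the next row has 1 there.

1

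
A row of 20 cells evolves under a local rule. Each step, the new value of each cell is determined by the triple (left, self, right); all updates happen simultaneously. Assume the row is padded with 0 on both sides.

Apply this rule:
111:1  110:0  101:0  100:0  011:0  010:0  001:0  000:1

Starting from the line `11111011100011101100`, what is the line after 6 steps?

01110001001001000001
00100100000000011100
10000001111111001001
00111100111110000000
10011000011100111111
00000011001000011110

00000011001000011110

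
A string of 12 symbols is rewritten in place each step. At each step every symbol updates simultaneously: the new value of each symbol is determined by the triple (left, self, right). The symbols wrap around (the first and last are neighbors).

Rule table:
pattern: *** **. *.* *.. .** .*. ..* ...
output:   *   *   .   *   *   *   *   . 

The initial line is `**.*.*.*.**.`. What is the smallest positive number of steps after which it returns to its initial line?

step 1: **.*.*.*.**.

1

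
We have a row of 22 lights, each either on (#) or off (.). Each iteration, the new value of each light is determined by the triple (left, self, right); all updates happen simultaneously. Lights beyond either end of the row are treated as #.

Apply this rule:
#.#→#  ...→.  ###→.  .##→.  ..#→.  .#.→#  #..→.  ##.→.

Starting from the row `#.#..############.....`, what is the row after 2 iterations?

#.....................

.##...................
#.....................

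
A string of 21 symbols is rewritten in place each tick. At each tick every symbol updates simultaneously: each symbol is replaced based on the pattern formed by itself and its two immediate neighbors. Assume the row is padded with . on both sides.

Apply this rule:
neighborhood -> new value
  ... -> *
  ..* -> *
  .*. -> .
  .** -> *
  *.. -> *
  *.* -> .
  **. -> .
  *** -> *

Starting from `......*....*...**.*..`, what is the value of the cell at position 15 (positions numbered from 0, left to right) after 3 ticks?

tick 1: ******.****.****...**
tick 2: *****..***..***.****.
tick 3: ****.****.****..***.*
position 15 holds .

.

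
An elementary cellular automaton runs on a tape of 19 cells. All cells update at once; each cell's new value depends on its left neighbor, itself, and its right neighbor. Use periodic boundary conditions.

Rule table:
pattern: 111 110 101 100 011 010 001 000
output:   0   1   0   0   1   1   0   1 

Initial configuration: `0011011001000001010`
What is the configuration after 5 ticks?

1011011001010101010

1011011001011101010
1011011001010101010
1011011001010101010  (fixed point — unchanged through tick 5)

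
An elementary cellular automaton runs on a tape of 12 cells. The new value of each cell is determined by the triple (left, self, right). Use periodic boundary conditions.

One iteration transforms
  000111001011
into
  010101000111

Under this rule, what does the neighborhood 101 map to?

1

At position 9 the neighborhood is 101; the next row has 1 there.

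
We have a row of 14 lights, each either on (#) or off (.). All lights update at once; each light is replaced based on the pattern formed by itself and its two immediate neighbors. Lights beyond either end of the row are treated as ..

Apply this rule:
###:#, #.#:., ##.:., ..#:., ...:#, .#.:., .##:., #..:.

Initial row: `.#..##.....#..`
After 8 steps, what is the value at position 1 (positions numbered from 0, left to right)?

.

step 1: .......###...#
step 2: ######..#..#..
step 3: .####........#
step 4: ..##..######..
step 5: #......####..#
step 6: ..####..##....
step 7: #..##......###
step 8: ......####..#.
position 1 holds .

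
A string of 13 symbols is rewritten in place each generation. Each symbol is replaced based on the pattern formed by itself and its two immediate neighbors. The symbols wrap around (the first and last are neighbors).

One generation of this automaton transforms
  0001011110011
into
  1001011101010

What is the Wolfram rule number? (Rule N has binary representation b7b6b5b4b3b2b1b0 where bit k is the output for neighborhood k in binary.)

position 6: 111 → 1  (bit 7 = 1)
position 8: 110 → 0  (bit 6 = 0)
position 4: 101 → 0  (bit 5 = 0)
position 0: 100 → 1  (bit 4 = 1)
position 5: 011 → 1  (bit 3 = 1)
position 3: 010 → 1  (bit 2 = 1)
position 2: 001 → 0  (bit 1 = 0)
position 1: 000 → 0  (bit 0 = 0)
bits b7..b0 = 10011100 = 156

156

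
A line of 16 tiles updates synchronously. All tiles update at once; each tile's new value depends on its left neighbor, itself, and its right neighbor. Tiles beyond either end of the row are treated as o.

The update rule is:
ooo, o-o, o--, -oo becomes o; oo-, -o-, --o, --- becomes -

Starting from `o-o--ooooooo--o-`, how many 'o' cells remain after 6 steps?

13

-o-o-oooooo-o--o
o-o-oooooo-o-o-o
-o-oooooo-o-o-oo
o-oooooo-o-o-ooo
-oooooo-o-o-oooo
oooooo-o-o-ooooo
count of o: 13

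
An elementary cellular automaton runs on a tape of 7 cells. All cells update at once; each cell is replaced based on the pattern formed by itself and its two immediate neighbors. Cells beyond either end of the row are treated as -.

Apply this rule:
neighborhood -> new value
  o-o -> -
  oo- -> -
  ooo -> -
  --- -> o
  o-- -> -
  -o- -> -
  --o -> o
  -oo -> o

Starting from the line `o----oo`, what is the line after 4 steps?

--ooo--

step 1: --oooo-
step 2: ooo----
step 3: o---ooo
step 4: --ooo--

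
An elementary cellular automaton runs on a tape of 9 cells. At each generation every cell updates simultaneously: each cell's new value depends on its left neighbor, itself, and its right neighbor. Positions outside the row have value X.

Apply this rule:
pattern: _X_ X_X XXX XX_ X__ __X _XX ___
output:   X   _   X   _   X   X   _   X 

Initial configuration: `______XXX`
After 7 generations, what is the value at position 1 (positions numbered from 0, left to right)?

XXXXXX_XX
XXXXX___X
XXXX_XXX_
XXX___X__
XX_XXXXXX
X___XXXXX
_XXX_XXXX
position 1 holds X

X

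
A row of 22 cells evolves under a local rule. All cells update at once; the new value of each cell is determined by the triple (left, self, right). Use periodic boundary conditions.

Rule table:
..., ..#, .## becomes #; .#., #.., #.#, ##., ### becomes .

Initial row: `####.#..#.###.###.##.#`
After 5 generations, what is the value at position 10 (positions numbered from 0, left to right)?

#

.......#..#...#...#..#
.######..#..##..##..#.
##......#..##..##..#..
#..#####..##..##..#..#
..##.....##..##..#..##
position 10 holds #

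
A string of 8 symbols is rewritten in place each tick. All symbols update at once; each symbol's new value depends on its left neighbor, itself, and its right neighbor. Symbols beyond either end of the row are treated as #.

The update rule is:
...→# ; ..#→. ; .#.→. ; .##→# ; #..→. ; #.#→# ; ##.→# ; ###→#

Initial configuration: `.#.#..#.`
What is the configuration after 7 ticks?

#.#....#
##..##.#
##..####
##..####  (fixed point — unchanged through tick 7)

##..####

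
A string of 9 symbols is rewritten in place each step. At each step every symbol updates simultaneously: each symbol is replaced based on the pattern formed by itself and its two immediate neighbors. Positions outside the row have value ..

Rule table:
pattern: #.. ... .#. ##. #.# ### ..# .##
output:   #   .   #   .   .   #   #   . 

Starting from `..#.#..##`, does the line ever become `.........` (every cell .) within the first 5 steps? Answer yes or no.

.##.###..
#....#.#.
##..##.##
..##.....
.#..#....
step 5 is .#..#...., still not uniform .

no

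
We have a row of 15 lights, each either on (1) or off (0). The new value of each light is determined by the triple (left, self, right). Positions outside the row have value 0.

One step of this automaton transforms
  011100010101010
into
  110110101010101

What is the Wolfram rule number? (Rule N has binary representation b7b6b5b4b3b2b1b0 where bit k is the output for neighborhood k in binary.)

122

position 2: 111 → 0  (bit 7 = 0)
position 3: 110 → 1  (bit 6 = 1)
position 8: 101 → 1  (bit 5 = 1)
position 4: 100 → 1  (bit 4 = 1)
position 1: 011 → 1  (bit 3 = 1)
position 7: 010 → 0  (bit 2 = 0)
position 0: 001 → 1  (bit 1 = 1)
position 5: 000 → 0  (bit 0 = 0)
bits b7..b0 = 01111010 = 122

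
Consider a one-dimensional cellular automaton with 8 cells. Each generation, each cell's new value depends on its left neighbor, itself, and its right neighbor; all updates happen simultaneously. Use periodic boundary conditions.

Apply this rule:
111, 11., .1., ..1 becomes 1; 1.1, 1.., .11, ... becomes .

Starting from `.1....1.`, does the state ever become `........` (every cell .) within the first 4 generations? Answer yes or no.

11...11.
.1..1.1.
11.11.1.
.1..1.1.
generation 4 is .1..1.1., still not uniform .

no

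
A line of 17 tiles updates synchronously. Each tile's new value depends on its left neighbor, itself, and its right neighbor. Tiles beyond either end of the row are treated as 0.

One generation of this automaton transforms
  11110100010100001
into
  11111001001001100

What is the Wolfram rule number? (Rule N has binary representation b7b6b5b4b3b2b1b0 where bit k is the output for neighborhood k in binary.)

position 1: 111 → 1  (bit 7 = 1)
position 3: 110 → 1  (bit 6 = 1)
position 4: 101 → 1  (bit 5 = 1)
position 6: 100 → 0  (bit 4 = 0)
position 0: 011 → 1  (bit 3 = 1)
position 5: 010 → 0  (bit 2 = 0)
position 8: 001 → 0  (bit 1 = 0)
position 7: 000 → 1  (bit 0 = 1)
bits b7..b0 = 11101001 = 233

233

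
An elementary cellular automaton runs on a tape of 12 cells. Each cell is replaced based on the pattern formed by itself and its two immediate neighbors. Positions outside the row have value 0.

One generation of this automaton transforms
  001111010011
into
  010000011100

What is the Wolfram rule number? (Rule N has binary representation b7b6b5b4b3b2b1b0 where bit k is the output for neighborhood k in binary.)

position 3: 111 → 0  (bit 7 = 0)
position 5: 110 → 0  (bit 6 = 0)
position 6: 101 → 0  (bit 5 = 0)
position 8: 100 → 1  (bit 4 = 1)
position 2: 011 → 0  (bit 3 = 0)
position 7: 010 → 1  (bit 2 = 1)
position 1: 001 → 1  (bit 1 = 1)
position 0: 000 → 0  (bit 0 = 0)
bits b7..b0 = 00010110 = 22

22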